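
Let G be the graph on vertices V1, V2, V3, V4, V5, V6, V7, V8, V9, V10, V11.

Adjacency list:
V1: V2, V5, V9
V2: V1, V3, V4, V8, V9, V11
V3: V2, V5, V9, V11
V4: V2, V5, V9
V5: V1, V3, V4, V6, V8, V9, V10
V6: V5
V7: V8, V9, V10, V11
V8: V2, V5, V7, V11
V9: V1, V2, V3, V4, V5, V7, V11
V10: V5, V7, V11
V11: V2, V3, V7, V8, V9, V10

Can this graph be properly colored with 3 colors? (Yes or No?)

V2, V3, V9, V11 are mutually adjacent (a clique of size 4), so at least 4 colors are needed.
So 3 colors are not enough.

No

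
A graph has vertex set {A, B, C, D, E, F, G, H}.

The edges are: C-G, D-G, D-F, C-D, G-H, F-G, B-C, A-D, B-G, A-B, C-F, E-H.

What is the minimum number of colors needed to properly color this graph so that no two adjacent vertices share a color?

C, D, F, G form a clique, so at least 4 colors are needed.
4 colors suffice: A=red, B=green, C=blue, D=green, E=red, F=yellow, G=red, H=blue. No two adjacent vertices share a color.

4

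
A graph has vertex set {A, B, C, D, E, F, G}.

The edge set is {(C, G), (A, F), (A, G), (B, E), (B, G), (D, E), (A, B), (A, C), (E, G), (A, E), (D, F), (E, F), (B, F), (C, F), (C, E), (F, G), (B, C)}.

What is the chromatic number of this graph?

A, B, C, E, F, G are mutually adjacent (a clique of size 6), so at least 6 colors are needed.
6 colors suffice: color 1 → {E}; color 2 → {F}; color 3 → {D, G}; color 4 → {B}; color 5 → {A}; color 6 → {C}. Every edge joins two different colors.

6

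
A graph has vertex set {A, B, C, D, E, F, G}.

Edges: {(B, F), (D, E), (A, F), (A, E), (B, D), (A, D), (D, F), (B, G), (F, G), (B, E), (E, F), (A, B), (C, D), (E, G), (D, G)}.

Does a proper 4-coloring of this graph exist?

No

A, B, D, E, F are mutually adjacent (a clique of size 5), so at least 5 colors are needed.
So 4 colors are not enough.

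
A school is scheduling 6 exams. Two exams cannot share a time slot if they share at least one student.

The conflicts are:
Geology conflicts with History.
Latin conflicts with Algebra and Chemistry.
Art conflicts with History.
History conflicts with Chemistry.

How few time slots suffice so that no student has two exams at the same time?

Geology and History conflict, so at least 2 time slots are needed.
A valid assignment using 2 time slots: Geology=2, Latin=1, Art=2, Algebra=2, History=1, Chemistry=2. Each listed conflict is separated.

2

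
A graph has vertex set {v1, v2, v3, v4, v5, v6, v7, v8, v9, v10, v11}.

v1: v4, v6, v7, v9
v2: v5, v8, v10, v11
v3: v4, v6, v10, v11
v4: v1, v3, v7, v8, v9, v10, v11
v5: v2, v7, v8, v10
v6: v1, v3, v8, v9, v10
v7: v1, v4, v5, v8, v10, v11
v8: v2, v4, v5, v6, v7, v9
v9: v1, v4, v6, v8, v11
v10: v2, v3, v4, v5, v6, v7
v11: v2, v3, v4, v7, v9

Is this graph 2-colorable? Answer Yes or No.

v2, v5, v8 are pairwise adjacent, so at least 3 colors are needed.
So 2 colors are not enough.

No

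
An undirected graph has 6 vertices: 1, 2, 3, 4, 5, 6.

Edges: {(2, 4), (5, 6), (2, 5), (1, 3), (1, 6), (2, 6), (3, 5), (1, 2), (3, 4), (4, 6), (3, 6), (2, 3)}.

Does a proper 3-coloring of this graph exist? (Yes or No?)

No

2, 3, 5, 6 form a clique, so at least 4 colors are needed.
So 3 colors are not enough.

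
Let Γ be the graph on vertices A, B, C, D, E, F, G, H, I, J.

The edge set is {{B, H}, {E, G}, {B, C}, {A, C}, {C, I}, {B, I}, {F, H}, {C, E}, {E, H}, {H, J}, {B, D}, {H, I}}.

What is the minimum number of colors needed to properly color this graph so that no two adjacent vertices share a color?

B, H, I are mutually adjacent, so at least 3 colors are needed.
A valid assignment using 3 colors: A=2, B=2, C=1, D=1, E=2, F=2, G=1, H=1, I=3, J=2. Each edge has distinct colors on its endpoints.

3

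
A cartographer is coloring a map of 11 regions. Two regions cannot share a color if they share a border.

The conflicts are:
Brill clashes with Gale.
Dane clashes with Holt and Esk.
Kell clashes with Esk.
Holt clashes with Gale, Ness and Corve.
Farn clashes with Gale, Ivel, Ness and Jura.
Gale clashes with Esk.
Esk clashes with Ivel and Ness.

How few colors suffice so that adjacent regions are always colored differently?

Farn and Ness conflict, so at least 2 colors are needed.
2 colors suffice: Brill=1, Dane=2, Kell=2, Holt=1, Farn=1, Gale=2, Esk=1, Ivel=2, Ness=2, Corve=2, Jura=2. Every pair that conflicts lands in different colors.

2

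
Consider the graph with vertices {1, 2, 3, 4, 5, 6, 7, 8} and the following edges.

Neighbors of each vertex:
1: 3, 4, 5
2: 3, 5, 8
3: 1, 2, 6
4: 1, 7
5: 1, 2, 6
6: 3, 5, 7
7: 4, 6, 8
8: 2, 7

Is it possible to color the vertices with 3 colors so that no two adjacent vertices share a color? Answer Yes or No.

Yes

The chromatic number is 3. The cycle 4-1-3-6-7-4 has odd length 5, so it cannot be 2-colored; at least 3 colors are needed.
3 colors suffice: 1=b, 2=b, 3=a, 4=c, 5=a, 6=b, 7=a, 8=c.
That is already a proper 3-coloring.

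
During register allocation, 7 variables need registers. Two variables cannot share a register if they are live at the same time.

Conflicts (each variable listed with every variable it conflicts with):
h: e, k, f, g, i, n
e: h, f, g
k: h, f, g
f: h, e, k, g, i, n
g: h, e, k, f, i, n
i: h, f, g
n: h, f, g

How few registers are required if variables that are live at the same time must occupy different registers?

h, e, f, g pairwise conflict, so at least 4 registers are needed.
4 registers suffice: register 1 → {h}; register 2 → {g}; register 3 → {f}; register 4 → {e, k, i, n}. Every pair that conflicts lands in different registers.

4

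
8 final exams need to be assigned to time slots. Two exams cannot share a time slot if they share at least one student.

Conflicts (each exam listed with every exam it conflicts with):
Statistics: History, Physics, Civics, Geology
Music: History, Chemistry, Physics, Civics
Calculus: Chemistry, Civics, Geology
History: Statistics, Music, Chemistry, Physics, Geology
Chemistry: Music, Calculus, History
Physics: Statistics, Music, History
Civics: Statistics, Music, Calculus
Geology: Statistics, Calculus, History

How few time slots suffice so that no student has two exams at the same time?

Music, History, Chemistry all conflict with each other, so at least 3 time slots are needed.
3 time slots suffice: time slot 1 → {History, Civics}; time slot 2 → {Statistics, Music, Calculus}; time slot 3 → {Chemistry, Physics, Geology}. Every pair that conflicts lands in different time slots.

3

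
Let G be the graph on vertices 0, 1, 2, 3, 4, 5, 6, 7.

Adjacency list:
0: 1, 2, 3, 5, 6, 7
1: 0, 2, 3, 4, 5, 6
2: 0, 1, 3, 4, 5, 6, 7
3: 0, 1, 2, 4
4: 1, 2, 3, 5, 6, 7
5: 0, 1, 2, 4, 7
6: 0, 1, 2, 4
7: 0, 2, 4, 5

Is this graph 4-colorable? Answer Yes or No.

Yes

The chromatic number is 4. 1, 2, 4, 5 are pairwise adjacent (a clique of size 4), so at least 4 colors are needed.
One proper 4-coloring: 0=b, 1=c, 2=a, 3=d, 4=b, 5=d, 6=d, 7=c.
That is already a proper 4-coloring.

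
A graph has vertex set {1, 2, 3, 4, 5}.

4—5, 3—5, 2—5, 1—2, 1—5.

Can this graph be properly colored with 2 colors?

1, 2, 5 are mutually adjacent, so at least 3 colors are needed.
So 2 colors are not enough.

No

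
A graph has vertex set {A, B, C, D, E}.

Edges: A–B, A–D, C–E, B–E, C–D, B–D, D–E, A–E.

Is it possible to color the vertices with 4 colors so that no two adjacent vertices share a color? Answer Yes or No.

The chromatic number is 4. A, B, D, E are pairwise adjacent (a clique of size 4), so at least 4 colors are needed.
4 colors suffice: color 1 → {D}; color 2 → {E}; color 3 → {A, C}; color 4 → {B}.
That is already a proper 4-coloring.

Yes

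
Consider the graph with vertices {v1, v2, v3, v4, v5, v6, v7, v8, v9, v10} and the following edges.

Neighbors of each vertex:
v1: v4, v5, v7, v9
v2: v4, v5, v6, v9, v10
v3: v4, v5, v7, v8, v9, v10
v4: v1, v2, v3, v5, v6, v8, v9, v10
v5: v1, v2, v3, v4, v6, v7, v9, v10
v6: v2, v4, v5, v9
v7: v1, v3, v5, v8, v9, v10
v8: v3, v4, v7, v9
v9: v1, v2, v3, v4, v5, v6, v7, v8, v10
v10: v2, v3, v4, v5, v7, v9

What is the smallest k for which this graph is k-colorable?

v2, v4, v5, v6, v9 form a clique, so at least 5 colors are needed.
A valid assignment using 5 colors: v1=4, v2=4, v3=4, v4=2, v5=3, v6=5, v7=2, v8=3, v9=1, v10=5. Every edge joins two different colors.

5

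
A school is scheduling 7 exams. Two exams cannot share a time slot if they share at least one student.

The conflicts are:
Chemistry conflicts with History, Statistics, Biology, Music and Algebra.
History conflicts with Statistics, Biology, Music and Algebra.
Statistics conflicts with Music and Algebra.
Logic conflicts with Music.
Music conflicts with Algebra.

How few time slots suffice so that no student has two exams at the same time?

Chemistry, History, Statistics, Music, Algebra all conflict with each other, so at least 5 time slots are needed.
A valid assignment using 5 time slots: Chemistry=2, History=1, Statistics=5, Biology=3, Logic=1, Music=3, Algebra=4. Every pair that conflicts lands in different time slots.

5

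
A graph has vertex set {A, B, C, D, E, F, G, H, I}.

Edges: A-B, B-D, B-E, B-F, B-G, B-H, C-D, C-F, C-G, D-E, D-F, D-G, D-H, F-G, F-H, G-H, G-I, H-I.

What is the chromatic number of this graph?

B, D, F, G, H are mutually adjacent (a clique of size 5), so at least 5 colors are needed.
5 colors suffice: color 1 → {A, D, I}; color 2 → {E, G}; color 3 → {B, C}; color 4 → {F}; color 5 → {H}. Each edge has distinct colors on its endpoints.

5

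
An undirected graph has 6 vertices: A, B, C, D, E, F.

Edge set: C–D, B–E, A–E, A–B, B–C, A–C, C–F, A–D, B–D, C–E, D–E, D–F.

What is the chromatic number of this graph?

5

A, B, C, D, E are pairwise adjacent (a clique of size 5), so at least 5 colors are needed.
5 colors suffice: A=purple, B=yellow, C=red, D=blue, E=green, F=green. No two adjacent vertices share a color.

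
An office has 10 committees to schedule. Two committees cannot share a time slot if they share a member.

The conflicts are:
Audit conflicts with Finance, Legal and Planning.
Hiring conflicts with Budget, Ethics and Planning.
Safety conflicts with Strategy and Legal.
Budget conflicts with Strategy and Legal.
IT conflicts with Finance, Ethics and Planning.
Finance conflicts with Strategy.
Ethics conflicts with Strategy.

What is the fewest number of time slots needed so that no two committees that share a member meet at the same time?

The cycle Audit-Finance-Strategy-Safety-Legal-Audit has odd length 5, so it cannot be 2-colored; at least 3 time slots are needed.
A valid assignment using 3 time slots: Audit=1, Hiring=1, Safety=2, Budget=2, IT=1, Finance=2, Ethics=2, Strategy=1, Legal=3, Planning=2. No two conflicting committees share a time slot.

3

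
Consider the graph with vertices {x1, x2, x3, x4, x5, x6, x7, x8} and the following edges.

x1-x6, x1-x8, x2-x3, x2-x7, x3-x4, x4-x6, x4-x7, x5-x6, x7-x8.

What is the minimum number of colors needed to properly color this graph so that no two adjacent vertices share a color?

3

The cycle x1-x6-x4-x7-x8-x1 has odd length 5, so it cannot be 2-colored; at least 3 colors are needed.
3 colors suffice: color 1 → {x2, x4, x5, x8}; color 2 → {x3, x6, x7}; color 3 → {x1}. Every edge joins two different colors.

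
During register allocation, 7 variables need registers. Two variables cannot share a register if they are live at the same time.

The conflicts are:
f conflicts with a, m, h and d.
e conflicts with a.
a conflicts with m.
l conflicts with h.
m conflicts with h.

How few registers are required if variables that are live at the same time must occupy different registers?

f, m, h all conflict with each other, so at least 3 registers are needed.
3 registers suffice: register 1 → {f, e, l}; register 2 → {a, h, d}; register 3 → {m}. Every pair that conflicts lands in different registers.

3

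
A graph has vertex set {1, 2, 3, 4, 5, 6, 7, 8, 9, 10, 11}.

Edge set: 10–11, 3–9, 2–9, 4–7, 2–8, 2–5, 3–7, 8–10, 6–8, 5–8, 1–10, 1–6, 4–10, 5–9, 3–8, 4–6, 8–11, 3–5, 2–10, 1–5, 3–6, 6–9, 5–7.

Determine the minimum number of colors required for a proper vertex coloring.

3, 6, 9 are mutually adjacent, so at least 3 colors are needed.
3 colors suffice: color a → {5, 6, 10}; color b → {1, 7, 8, 9}; color c → {2, 3, 4, 11}. No two adjacent vertices share a color.

3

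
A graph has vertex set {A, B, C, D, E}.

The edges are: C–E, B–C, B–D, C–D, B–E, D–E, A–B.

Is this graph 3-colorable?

B, C, D, E are pairwise adjacent (a clique of size 4), so at least 4 colors are needed.
So 3 colors are not enough.

No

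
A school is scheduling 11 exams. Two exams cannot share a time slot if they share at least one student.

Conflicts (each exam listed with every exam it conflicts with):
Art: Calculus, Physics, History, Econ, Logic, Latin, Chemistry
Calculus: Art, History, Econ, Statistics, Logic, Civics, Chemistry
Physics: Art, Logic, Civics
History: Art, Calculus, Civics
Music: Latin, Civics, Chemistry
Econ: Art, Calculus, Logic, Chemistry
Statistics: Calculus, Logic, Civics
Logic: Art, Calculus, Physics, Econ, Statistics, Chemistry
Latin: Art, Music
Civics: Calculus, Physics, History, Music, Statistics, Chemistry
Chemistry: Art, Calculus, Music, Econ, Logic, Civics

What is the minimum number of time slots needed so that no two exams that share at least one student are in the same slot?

Art, Calculus, Econ, Logic, Chemistry are mutually in conflict, so at least 5 time slots are needed.
5 time slots suffice: time slot 1 → {Art, Civics}; time slot 2 → {Calculus, Physics, Music}; time slot 3 → {History, Statistics, Latin, Chemistry}; time slot 4 → {Logic}; time slot 5 → {Econ}. No two conflicting exams share a time slot.

5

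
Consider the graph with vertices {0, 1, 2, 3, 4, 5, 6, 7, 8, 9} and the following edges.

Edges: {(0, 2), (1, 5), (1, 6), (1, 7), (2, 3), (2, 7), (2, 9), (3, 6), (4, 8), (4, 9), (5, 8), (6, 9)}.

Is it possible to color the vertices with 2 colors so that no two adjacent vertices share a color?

No

The cycle 2-7-1-6-9-2 has odd length 5, so it cannot be 2-colored; at least 3 colors are needed.
So 2 colors are not enough.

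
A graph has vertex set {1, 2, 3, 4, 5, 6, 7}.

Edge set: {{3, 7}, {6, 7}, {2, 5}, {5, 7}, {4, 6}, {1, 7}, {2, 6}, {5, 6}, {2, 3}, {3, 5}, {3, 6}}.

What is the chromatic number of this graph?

3, 5, 6, 7 are mutually adjacent (a clique of size 4), so at least 4 colors are needed.
One proper 4-coloring: 1=red, 2=blue, 3=yellow, 4=blue, 5=green, 6=red, 7=blue. Each edge has distinct colors on its endpoints.

4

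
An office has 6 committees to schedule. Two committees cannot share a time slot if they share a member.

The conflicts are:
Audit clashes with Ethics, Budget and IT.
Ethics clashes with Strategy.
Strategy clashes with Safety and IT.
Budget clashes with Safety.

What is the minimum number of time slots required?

3

The cycle Ethics-Audit-Budget-Safety-Strategy-Ethics has odd length 5, so it cannot be 2-colored; at least 3 time slots are needed.
3 time slots suffice: Audit=1, Ethics=2, Strategy=1, Budget=2, Safety=3, IT=2. No two conflicting committees share a time slot.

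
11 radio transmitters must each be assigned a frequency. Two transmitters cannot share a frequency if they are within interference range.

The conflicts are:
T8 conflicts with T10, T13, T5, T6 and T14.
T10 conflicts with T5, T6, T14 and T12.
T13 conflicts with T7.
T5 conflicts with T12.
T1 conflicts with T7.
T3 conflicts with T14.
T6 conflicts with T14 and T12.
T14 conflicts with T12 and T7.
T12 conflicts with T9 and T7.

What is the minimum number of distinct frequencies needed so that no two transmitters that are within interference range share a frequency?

4

T8, T10, T6, T14 all conflict with each other, so at least 4 frequencies are needed.
A valid assignment using 4 frequencies: T8=2, T10=3, T13=1, T5=1, T1=1, T3=2, T6=4, T14=1, T12=2, T9=1, T7=3. No two conflicting transmitters share a frequency.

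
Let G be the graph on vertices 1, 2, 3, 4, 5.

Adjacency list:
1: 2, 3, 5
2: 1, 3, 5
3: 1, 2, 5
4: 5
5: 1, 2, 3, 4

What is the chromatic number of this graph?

4

1, 2, 3, 5 are pairwise adjacent (a clique of size 4), so at least 4 colors are needed.
4 colors suffice: color a → {5}; color b → {2, 4}; color c → {3}; color d → {1}. Each edge has distinct colors on its endpoints.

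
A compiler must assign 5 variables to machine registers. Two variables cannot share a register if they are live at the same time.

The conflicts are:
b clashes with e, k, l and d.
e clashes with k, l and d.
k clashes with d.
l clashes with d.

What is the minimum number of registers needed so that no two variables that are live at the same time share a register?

4

b, e, k, d pairwise conflict, so at least 4 registers are needed.
Using 4 registers: b=3, e=2, k=4, l=4, d=1. Each listed conflict is separated.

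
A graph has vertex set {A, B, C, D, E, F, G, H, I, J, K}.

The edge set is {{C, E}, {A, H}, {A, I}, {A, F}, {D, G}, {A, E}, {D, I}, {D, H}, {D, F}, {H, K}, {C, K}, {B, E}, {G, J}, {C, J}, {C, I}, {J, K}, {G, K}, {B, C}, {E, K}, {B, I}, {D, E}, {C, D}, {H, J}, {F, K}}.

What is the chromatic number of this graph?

C, D, I are pairwise adjacent, so at least 3 colors are needed.
One proper 3-coloring: A=2, B=2, C=1, D=2, E=3, F=1, G=1, H=1, I=3, J=3, K=2. Every edge joins two different colors.

3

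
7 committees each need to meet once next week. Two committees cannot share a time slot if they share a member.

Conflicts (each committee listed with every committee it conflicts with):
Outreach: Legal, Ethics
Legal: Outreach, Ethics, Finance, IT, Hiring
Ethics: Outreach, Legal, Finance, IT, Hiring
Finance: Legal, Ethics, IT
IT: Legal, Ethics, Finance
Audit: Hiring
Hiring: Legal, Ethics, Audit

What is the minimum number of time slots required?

4

Legal, Ethics, Finance, IT all conflict with each other, so at least 4 time slots are needed.
4 time slots suffice: Outreach=3, Legal=2, Ethics=1, Finance=3, IT=4, Audit=1, Hiring=3. No two conflicting committees share a time slot.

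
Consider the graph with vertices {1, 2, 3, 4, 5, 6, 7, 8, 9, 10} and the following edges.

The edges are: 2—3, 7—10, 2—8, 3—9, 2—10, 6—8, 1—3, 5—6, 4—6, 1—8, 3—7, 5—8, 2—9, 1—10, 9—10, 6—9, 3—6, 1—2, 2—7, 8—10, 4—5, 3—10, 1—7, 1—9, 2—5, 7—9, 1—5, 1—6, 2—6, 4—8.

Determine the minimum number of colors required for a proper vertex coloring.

1, 2, 3, 7, 9, 10 form a clique, so at least 6 colors are needed.
6 colors suffice: color a → {2, 4}; color b → {1}; color c → {6, 10}; color d → {3, 8}; color e → {5, 9}; color f → {7}. No two adjacent vertices share a color.

6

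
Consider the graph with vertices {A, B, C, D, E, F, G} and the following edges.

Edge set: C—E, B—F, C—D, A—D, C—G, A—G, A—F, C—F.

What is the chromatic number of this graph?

A and D are adjacent, so at least 2 colors are needed.
2 colors suffice: color 1 → {A, B, C}; color 2 → {D, E, F, G}. No two adjacent vertices share a color.

2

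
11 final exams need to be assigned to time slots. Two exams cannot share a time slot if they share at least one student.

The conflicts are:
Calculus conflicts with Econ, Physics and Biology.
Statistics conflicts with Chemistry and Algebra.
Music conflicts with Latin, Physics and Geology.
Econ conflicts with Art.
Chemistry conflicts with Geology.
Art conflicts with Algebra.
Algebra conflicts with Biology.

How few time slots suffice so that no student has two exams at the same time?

3

The cycle Econ-Art-Algebra-Biology-Calculus-Econ has odd length 5, so it cannot be 2-colored; at least 3 time slots are needed.
3 time slots suffice: time slot 1 → {Calculus, Music, Chemistry, Algebra}; time slot 2 → {Statistics, Econ, Latin, Physics, Geology, Biology}; time slot 3 → {Art}. Each listed conflict is separated.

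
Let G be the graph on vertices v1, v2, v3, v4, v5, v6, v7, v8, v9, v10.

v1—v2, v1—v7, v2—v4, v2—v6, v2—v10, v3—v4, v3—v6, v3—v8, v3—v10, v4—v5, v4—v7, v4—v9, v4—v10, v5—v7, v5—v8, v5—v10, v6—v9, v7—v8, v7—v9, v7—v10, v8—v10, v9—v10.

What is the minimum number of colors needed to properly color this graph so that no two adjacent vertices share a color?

v5, v7, v8, v10 are mutually adjacent (a clique of size 4), so at least 4 colors are needed.
4 colors suffice: color 1 → {v1, v6, v10}; color 2 → {v2, v3, v7}; color 3 → {v4, v8}; color 4 → {v5, v9}. Every edge joins two different colors.

4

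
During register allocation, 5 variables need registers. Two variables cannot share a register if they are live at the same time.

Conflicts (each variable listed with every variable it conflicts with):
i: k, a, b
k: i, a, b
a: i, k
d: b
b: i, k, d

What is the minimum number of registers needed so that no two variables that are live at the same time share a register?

i, k, a all conflict with each other, so at least 3 registers are needed.
A valid assignment using 3 registers: i=3, k=1, a=2, d=1, b=2. Every pair that conflicts lands in different registers.

3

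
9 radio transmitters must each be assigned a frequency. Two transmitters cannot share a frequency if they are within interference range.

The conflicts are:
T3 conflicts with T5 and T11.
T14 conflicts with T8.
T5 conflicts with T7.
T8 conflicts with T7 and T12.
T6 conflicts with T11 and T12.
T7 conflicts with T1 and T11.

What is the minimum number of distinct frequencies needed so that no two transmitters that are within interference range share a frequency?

The cycle T6-T12-T8-T7-T11-T6 has odd length 5, so it cannot be 2-colored; at least 3 frequencies are needed.
3 frequencies suffice: frequency 1 → {T3, T14, T7, T12}; frequency 2 → {T5, T8, T1, T11}; frequency 3 → {T6}. No two conflicting transmitters share a frequency.

3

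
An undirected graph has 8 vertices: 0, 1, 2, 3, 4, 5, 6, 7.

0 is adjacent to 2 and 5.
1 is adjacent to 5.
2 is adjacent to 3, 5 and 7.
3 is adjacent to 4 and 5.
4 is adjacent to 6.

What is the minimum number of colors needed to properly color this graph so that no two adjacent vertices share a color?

0, 2, 5 form a triangle, so at least 3 colors are needed.
3 colors suffice: color red → {1, 2, 4}; color blue → {5, 6, 7}; color green → {0, 3}. Every edge joins two different colors.

3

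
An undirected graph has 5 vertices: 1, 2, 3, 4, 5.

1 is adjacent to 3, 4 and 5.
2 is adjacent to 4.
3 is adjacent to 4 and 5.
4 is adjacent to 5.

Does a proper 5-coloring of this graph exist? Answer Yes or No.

Yes

The chromatic number is 4. 1, 3, 4, 5 form a clique, so at least 4 colors are needed.
A valid assignment using 4 colors: 1=c, 2=b, 3=b, 4=a, 5=d.
Since 5 ≥ 4, a proper 5-coloring certainly exists.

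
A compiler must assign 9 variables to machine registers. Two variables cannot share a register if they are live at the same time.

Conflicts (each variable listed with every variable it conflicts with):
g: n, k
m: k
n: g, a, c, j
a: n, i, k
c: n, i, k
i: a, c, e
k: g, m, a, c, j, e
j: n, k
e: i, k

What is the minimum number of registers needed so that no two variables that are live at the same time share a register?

g and k conflict, so at least 2 registers are needed.
A valid assignment using 2 registers: g=2, m=2, n=1, a=2, c=2, i=1, k=1, j=2, e=2. Every pair that conflicts lands in different registers.

2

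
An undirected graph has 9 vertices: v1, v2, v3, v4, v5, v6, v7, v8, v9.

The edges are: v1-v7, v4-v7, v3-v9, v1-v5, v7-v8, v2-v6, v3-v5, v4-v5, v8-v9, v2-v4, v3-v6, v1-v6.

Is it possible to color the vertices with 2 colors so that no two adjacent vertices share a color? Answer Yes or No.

The cycle v2-v6-v3-v5-v4-v2 has odd length 5, so it cannot be 2-colored; at least 3 colors are needed.
So 2 colors are not enough.

No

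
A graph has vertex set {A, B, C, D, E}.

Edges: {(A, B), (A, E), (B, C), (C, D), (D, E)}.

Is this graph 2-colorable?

No

The cycle E-A-B-C-D-E has odd length 5, so it cannot be 2-colored; at least 3 colors are needed.
So 2 colors are not enough.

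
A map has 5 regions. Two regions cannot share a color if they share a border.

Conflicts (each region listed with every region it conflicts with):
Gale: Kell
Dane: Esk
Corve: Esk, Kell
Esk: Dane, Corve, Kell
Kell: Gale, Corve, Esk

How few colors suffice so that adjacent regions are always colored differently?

3

Corve, Esk, Kell all conflict with each other, so at least 3 colors are needed.
3 colors suffice: Gale=1, Dane=2, Corve=3, Esk=1, Kell=2. Each listed conflict is separated.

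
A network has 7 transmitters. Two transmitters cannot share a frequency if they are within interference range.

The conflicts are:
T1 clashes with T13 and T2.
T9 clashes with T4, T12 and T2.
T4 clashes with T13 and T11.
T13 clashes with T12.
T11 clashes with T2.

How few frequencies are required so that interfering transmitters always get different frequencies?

3

The cycle T13-T12-T9-T2-T1-T13 has odd length 5, so it cannot be 2-colored; at least 3 frequencies are needed.
3 frequencies suffice: frequency 1 → {T9, T13, T11}; frequency 2 → {T4, T12, T2}; frequency 3 → {T1}. Each listed conflict is separated.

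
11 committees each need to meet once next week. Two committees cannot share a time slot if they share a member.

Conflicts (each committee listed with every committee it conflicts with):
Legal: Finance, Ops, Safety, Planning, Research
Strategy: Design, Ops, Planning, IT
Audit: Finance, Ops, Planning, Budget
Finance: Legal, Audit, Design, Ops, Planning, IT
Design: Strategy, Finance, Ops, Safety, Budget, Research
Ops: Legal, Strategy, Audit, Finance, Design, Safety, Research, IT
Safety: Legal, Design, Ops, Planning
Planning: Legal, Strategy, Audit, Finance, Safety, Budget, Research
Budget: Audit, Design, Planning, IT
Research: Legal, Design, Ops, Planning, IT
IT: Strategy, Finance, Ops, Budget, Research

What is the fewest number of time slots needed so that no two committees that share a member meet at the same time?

Strategy, Ops, IT all conflict with each other, so at least 3 time slots are needed.
3 time slots suffice: time slot 1 → {Ops, Planning}; time slot 2 → {Strategy, Finance, Safety, Budget, Research}; time slot 3 → {Legal, Audit, Design, IT}. No two conflicting committees share a time slot.

3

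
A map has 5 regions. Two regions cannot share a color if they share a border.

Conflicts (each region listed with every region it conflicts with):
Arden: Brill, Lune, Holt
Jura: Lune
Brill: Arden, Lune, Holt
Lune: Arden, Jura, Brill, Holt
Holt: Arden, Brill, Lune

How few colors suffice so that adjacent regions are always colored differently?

4

Arden, Brill, Lune, Holt are mutually in conflict, so at least 4 colors are needed.
4 colors suffice: color 1 → {Lune}; color 2 → {Jura, Holt}; color 3 → {Arden}; color 4 → {Brill}. Every pair that conflicts lands in different colors.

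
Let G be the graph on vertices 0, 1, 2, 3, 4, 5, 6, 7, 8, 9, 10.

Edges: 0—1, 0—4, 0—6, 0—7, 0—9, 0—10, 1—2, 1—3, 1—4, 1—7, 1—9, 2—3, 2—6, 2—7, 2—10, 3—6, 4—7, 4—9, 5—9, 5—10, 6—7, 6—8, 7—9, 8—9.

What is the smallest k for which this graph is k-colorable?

0, 1, 4, 7, 9 are pairwise adjacent (a clique of size 5), so at least 5 colors are needed.
5 colors suffice: color red → {2, 9}; color blue → {1, 6, 10}; color green → {0, 3, 5, 8}; color yellow → {7}; color purple → {4}. Every edge joins two different colors.

5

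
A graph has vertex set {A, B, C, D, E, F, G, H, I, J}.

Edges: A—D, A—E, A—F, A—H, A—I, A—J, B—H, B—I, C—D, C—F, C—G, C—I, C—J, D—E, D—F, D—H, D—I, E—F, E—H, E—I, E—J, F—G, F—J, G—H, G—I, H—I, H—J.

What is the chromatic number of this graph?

5

A, D, E, H, I are mutually adjacent (a clique of size 5), so at least 5 colors are needed.
5 colors suffice: color red → {F, I}; color blue → {C, H}; color green → {B, E, G}; color yellow → {D, J}; color purple → {A}. Each edge has distinct colors on its endpoints.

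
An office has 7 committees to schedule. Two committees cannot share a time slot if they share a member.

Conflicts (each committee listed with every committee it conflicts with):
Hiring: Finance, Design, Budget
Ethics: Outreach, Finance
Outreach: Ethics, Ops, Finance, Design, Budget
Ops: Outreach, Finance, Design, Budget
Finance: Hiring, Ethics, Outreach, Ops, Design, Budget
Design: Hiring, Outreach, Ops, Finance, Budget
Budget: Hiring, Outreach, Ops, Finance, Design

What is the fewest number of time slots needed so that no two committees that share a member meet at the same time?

Outreach, Ops, Finance, Design, Budget pairwise conflict, so at least 5 time slots are needed.
5 time slots suffice: time slot 1 → {Finance}; time slot 2 → {Hiring, Outreach}; time slot 3 → {Ethics, Design}; time slot 4 → {Budget}; time slot 5 → {Ops}. Every pair that conflicts lands in different time slots.

5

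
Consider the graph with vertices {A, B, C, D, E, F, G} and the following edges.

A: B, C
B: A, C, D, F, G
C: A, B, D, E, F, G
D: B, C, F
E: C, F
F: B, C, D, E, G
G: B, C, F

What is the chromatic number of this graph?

4

B, C, D, F are mutually adjacent (a clique of size 4), so at least 4 colors are needed.
4 colors suffice: color red → {C}; color blue → {B, E}; color green → {A, F}; color yellow → {D, G}. No two adjacent vertices share a color.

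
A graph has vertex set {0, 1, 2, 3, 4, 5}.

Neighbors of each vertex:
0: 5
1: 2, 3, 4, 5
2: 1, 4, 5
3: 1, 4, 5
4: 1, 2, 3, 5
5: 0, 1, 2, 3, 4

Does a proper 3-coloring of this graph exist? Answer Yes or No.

1, 3, 4, 5 form a clique, so at least 4 colors are needed.
So 3 colors are not enough.

No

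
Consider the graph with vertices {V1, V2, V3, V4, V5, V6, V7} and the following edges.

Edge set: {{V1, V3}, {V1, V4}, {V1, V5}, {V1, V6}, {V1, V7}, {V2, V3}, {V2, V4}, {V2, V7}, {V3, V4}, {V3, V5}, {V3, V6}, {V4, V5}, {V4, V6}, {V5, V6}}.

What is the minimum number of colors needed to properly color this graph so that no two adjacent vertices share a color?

V1, V3, V4, V5, V6 are mutually adjacent (a clique of size 5), so at least 5 colors are needed.
A valid assignment using 5 colors: V1=3, V2=3, V3=1, V4=2, V5=4, V6=5, V7=1. Each edge has distinct colors on its endpoints.

5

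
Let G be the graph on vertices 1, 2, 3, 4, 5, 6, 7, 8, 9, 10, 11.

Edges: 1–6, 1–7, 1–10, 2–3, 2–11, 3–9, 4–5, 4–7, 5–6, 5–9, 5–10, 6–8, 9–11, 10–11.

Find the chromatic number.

3

The cycle 1-6-5-4-7-1 has odd length 5, so it cannot be 2-colored; at least 3 colors are needed.
One proper 3-coloring: 1=red, 2=blue, 3=red, 4=blue, 5=red, 6=blue, 7=green, 8=red, 9=blue, 10=blue, 11=red. Each edge has distinct colors on its endpoints.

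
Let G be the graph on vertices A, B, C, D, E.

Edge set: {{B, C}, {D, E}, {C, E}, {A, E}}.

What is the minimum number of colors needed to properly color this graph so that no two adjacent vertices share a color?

2

B and C are adjacent, so at least 2 colors are needed.
2 colors suffice: color 1 → {B, E}; color 2 → {A, C, D}. No two adjacent vertices share a color.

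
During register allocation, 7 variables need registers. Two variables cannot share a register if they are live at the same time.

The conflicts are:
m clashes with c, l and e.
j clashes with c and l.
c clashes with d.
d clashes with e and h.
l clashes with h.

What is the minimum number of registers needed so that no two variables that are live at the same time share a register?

3

The cycle h-l-j-c-d-h has odd length 5, so it cannot be 2-colored; at least 3 registers are needed.
3 registers suffice: m=3, j=3, c=2, d=1, l=1, e=2, h=2. Every pair that conflicts lands in different registers.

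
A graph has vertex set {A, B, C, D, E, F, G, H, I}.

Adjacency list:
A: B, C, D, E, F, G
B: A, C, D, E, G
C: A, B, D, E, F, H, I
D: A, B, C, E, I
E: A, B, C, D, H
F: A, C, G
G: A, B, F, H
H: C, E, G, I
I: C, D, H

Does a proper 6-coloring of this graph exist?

Yes

The chromatic number is 5. A, B, C, D, E are mutually adjacent (a clique of size 5), so at least 5 colors are needed.
One proper 5-coloring: A=2, B=4, C=1, D=3, E=5, F=3, G=1, H=2, I=4.
Since 6 ≥ 5, a proper 6-coloring certainly exists.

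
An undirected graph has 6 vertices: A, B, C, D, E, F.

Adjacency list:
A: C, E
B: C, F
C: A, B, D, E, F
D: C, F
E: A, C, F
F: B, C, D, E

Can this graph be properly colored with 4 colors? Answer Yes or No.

Yes

The chromatic number is 3. C, D, F form a triangle, so at least 3 colors are needed.
3 colors suffice: color red → {C}; color blue → {A, F}; color green → {B, D, E}.
Since 4 ≥ 3, a proper 4-coloring certainly exists.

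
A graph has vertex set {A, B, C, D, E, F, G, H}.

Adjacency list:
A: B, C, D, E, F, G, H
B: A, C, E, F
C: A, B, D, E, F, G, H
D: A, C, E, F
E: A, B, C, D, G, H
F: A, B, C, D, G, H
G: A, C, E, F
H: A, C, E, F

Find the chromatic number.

A, C, D, E form a clique, so at least 4 colors are needed.
A valid assignment using 4 colors: A=1, B=4, C=2, D=4, E=3, F=3, G=4, H=4. Each edge has distinct colors on its endpoints.

4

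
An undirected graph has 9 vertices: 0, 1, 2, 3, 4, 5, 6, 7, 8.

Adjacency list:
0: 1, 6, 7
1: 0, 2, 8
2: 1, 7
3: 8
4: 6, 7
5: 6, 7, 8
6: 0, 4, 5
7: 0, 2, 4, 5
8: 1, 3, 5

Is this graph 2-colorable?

No

The cycle 5-6-0-1-8-5 has odd length 5, so it cannot be 2-colored; at least 3 colors are needed.
So 2 colors are not enough.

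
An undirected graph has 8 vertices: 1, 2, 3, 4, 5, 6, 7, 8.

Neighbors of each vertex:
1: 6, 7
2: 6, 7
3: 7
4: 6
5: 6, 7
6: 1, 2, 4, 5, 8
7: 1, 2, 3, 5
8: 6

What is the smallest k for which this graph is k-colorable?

3 and 7 are adjacent, so at least 2 colors are needed.
2 colors suffice: color a → {6, 7}; color b → {1, 2, 3, 4, 5, 8}. Every edge joins two different colors.

2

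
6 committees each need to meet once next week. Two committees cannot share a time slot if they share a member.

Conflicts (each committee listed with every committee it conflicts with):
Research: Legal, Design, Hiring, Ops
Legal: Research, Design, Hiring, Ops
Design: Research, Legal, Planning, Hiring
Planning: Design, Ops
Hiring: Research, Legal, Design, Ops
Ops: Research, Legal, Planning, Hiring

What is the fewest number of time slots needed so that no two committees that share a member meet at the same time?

Research, Legal, Hiring, Ops are mutually in conflict, so at least 4 time slots are needed.
4 time slots suffice: Research=3, Legal=4, Design=2, Planning=1, Hiring=1, Ops=2. Each listed conflict is separated.

4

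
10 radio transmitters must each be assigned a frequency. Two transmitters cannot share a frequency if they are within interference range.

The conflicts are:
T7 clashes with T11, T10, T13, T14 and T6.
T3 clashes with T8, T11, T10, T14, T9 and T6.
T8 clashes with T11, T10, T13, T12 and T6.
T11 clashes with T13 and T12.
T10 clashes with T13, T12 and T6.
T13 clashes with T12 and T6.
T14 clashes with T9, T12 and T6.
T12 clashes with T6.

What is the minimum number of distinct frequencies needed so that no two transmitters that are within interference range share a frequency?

T8, T10, T13, T12, T6 are mutually in conflict, so at least 5 frequencies are needed.
5 frequencies suffice: frequency 1 → {T11, T9, T6}; frequency 2 → {T7, T3, T12}; frequency 3 → {T8, T14}; frequency 4 → {T10}; frequency 5 → {T13}. No two conflicting transmitters share a frequency.

5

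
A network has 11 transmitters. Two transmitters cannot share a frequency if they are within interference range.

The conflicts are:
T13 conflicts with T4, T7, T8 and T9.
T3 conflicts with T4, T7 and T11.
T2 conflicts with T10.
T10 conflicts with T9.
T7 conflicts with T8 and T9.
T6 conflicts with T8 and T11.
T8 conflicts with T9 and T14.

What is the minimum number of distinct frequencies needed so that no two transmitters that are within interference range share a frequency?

T13, T7, T8, T9 are mutually in conflict, so at least 4 frequencies are needed.
4 frequencies suffice: T13=3, T3=1, T2=2, T4=2, T10=1, T7=2, T6=3, T8=1, T9=4, T11=2, T14=2. Every pair that conflicts lands in different frequencies.

4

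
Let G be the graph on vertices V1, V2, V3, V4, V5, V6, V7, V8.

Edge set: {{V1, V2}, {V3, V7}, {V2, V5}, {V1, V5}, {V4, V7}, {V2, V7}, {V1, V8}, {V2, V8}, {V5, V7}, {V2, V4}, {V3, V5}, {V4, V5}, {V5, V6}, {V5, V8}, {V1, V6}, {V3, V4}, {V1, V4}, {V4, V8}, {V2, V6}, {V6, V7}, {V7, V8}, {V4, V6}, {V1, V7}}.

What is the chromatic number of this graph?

6

V1, V2, V4, V5, V7, V8 are mutually adjacent (a clique of size 6), so at least 6 colors are needed.
6 colors suffice: V1=5, V2=4, V3=4, V4=3, V5=2, V6=6, V7=1, V8=6. Every edge joins two different colors.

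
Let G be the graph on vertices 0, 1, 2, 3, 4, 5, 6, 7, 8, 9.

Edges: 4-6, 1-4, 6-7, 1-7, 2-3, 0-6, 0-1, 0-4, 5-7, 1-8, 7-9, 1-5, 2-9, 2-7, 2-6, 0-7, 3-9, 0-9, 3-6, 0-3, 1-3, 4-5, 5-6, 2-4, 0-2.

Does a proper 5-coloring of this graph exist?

The chromatic number is 4. 0, 2, 4, 6 are mutually adjacent (a clique of size 4), so at least 4 colors are needed.
4 colors suffice: color a → {0, 5, 8}; color b → {1, 2}; color c → {3, 4, 7}; color d → {6, 9}.
Since 5 ≥ 4, a proper 5-coloring certainly exists.

Yes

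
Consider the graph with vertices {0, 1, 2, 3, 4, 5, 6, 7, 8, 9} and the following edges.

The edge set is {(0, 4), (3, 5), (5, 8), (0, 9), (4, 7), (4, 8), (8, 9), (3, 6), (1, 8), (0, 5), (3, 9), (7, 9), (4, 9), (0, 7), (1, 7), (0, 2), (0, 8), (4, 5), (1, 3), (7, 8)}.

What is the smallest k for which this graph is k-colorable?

5

0, 4, 7, 8, 9 form a clique, so at least 5 colors are needed.
5 colors suffice: 0=b, 1=b, 2=a, 3=a, 4=e, 5=c, 6=b, 7=c, 8=a, 9=d. No two adjacent vertices share a color.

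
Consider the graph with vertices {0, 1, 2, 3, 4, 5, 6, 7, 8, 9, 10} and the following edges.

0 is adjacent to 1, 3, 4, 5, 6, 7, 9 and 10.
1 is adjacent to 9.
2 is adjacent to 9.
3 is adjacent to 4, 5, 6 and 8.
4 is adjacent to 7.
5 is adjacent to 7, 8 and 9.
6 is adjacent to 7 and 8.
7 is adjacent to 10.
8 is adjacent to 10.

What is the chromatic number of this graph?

3

0, 5, 9 are pairwise adjacent, so at least 3 colors are needed.
A valid assignment using 3 colors: 0=a, 1=b, 2=a, 3=c, 4=b, 5=b, 6=b, 7=c, 8=a, 9=c, 10=b. Every edge joins two different colors.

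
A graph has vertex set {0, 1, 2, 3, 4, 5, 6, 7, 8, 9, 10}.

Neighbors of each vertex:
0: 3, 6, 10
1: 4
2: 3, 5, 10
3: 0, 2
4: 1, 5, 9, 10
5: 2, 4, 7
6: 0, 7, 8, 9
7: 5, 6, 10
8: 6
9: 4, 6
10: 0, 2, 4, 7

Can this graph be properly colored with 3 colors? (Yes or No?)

Yes

The chromatic number is 3. The cycle 10-0-6-9-4-10 has odd length 5, so it cannot be 2-colored; at least 3 colors are needed.
3 colors suffice: color red → {1, 3, 5, 6, 10}; color blue → {0, 2, 4, 7, 8}; color green → {9}.
That is already a proper 3-coloring.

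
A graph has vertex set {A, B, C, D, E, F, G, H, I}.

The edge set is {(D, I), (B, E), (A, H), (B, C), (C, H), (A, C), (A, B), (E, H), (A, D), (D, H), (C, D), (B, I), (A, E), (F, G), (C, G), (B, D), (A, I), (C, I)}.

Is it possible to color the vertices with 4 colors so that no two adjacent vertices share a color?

A, B, C, D, I are pairwise adjacent (a clique of size 5), so at least 5 colors are needed.
So 4 colors are not enough.

No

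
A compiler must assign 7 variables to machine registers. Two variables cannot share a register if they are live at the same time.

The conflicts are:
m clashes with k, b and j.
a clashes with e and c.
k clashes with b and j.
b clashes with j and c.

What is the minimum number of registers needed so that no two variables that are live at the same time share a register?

m, k, b, j are mutually in conflict, so at least 4 registers are needed.
Using 4 registers: m=2, a=1, k=4, b=1, e=2, j=3, c=2. Each listed conflict is separated.

4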